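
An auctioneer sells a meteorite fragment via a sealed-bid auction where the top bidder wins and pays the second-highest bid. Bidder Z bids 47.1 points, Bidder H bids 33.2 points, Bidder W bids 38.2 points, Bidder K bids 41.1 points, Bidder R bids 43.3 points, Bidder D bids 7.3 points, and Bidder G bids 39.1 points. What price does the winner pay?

Ranking the bids: Bidder Z 47.1 points, then Bidder R 43.3 points, then Bidder K 41.1 points, then Bidder G 39.1 points, then Bidder W 38.2 points, then Bidder H 33.2 points, then Bidder D 7.3 points.
Bidder Z is the highest bidder, so Bidder Z wins.
Under the second-price rule, the price is the second-highest bid: 43.3 points.

Price paid: 43.3 points.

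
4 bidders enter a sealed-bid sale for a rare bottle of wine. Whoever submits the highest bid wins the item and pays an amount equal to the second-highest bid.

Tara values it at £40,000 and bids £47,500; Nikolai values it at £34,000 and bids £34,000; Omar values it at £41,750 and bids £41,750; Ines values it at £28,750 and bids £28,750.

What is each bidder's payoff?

Tara -£1,750, Nikolai £0, Omar £0, Ines £0.

Sorted high to low: Tara £47,500, then Omar £41,750, then Nikolai £34,000, then Ines £28,750.
Tara has the top bid and wins; the price is the second-highest bid, £41,750.
Tara's payoff = £40,000 − £41,750 = -£1,750. All other bidders lose, so their payoff is 0.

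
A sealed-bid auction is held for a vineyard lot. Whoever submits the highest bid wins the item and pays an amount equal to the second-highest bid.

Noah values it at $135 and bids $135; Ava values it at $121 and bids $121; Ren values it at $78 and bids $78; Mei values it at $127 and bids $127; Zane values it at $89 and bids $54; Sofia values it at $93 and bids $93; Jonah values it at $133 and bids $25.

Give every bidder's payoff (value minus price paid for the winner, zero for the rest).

Noah $8, Ava $0, Ren $0, Mei $0, Zane $0, Sofia $0, Jonah $0.

Sorted high to low: Noah $135; Mei $127; Ava $121; Sofia $93; Ren $78; Zane $54; Jonah $25.
Noah has the top bid and wins; the price is the second-highest bid, $127.
Noah's payoff = $135 − $127 = $8. All other bidders lose, so their payoff is 0.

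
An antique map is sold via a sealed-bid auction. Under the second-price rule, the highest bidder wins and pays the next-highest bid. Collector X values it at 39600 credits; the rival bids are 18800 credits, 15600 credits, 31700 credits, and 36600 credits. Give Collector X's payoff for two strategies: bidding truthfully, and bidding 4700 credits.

The highest competing bid is 36600 credits.
Bidding truthfully at 39600 credits: Collector X has the top bid, wins, and pays the second-highest bid 36600 credits. Payoff = 39600 credits − 36600 credits = 3000 credits.
Bidding 4700 credits: the top bid is 36600 credits (a rival), so Collector X loses. Payoff = 0 credits.

(a) 3000 credits  (b) 0 credits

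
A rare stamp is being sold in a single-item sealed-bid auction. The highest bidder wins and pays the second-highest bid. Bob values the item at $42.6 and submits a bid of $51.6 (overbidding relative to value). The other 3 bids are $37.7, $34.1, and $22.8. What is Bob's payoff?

Highest competing bid: $37.7.
Bob's bid $51.6 is the highest overall, so Bob wins and pays the second-highest bid, $37.7.
Payoff = value − price = $42.6 − $37.7 = $4.9.

$4.9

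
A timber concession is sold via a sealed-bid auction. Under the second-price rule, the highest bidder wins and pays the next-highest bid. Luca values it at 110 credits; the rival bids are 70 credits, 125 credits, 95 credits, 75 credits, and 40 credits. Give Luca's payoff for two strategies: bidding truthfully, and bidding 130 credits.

Truthful: 0 credits; alternative: -15 credits.

The highest competing bid is 125 credits.
Bidding truthfully at 110 credits: the top bid is 125 credits (a rival), so Luca loses. Payoff = 0 credits.
Bidding 130 credits: Luca has the top bid, wins, and pays the second-highest bid 125 credits. Payoff = 110 credits − 125 credits = -15 credits.
Deviating from a truthful bid can only lose payoff in a second-price auction — never gain.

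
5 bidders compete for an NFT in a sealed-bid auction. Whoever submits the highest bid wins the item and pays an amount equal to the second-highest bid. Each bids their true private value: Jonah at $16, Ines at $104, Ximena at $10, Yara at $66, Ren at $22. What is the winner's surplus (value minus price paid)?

Surplus = $38.

Ordered from highest: Ines $104 > Yara $66 > Ren $22 > Jonah $16 > Ximena $10.
Ines wins with the top bid and pays the second-highest, $66.
Surplus = $104 − $66 = $38.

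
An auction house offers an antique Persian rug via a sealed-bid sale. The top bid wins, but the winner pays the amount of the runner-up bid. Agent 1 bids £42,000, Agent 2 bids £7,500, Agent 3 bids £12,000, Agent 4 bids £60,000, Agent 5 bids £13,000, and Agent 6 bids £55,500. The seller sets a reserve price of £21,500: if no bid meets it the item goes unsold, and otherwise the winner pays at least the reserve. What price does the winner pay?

The winner pays £55,500.

Ranking the bids: Agent 4 £60,000 > Agent 6 £55,500 > Agent 1 £42,000 > Agent 5 £13,000 > Agent 3 £12,000 > Agent 2 £7,500.
Agent 4 has the highest bid, so Agent 4 wins.
The second-highest bid is £55,500, which exceeds the reserve, so that sets the price.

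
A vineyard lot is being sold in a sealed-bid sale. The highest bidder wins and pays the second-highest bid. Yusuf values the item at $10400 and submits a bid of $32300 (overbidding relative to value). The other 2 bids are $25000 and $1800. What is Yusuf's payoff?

Highest competing bid: $25000.
Yusuf's bid $32300 is the highest overall, so Yusuf wins and pays the second-highest bid, $25000.
Payoff = value − price = $10400 − $25000 = -$14600.

Yusuf's payoff: -$14600.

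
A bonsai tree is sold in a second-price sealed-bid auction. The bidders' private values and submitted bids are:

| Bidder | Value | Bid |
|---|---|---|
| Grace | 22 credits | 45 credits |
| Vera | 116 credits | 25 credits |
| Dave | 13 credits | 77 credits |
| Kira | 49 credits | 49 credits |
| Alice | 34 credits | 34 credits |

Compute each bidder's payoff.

Sorted high to low: Dave 77 credits, then Kira 49 credits, then Grace 45 credits, then Alice 34 credits, then Vera 25 credits.
Dave has the top bid and wins; the price is the second-highest bid, 49 credits.
Dave's payoff = 13 credits − 49 credits = -36 credits. All other bidders lose, so their payoff is 0.

Payoffs: Grace 0 credits, Vera 0 credits, Dave -36 credits, Kira 0 credits, Alice 0 credits.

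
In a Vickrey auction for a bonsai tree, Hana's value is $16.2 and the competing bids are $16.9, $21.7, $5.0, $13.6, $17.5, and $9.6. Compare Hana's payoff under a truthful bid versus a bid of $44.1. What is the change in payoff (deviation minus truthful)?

The highest competing bid is $21.7.
Bidding truthfully at $16.2: the top bid is $21.7 (a rival), so Hana loses. Payoff = $0.0.
Bidding $44.1: Hana has the top bid, wins, and pays the second-highest bid $21.7. Payoff = $16.2 − $21.7 = -$5.5.
Change = -$5.5 − $0.0 = -$5.5.
This is the dominant-strategy logic: truthful bidding weakly beats any alternative.

Payoff change: -$5.5.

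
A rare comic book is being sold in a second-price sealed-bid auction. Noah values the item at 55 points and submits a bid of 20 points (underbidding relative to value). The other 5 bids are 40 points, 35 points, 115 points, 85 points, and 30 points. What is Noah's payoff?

Highest competing bid: 115 points.
Noah's bid 20 points is not the highest, so Noah loses, pays nothing, and earns zero payoff.

Noah's payoff: 0 points.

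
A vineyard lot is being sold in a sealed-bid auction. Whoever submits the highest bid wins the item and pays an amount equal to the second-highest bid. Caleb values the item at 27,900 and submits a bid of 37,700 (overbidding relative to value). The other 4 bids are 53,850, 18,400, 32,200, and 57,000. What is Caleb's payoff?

Payoff = 0.

Highest competing bid: 57,000.
Caleb's bid 37,700 is not the highest, so Caleb loses, pays nothing, and earns zero payoff.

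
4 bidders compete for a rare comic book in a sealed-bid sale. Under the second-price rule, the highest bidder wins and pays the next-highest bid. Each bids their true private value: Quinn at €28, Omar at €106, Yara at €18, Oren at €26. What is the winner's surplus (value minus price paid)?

Ranking the bids: Omar €106 > Quinn €28 > Oren €26 > Yara €18.
Omar wins with the top bid and pays the second-highest, €28.
Surplus = €106 − €28 = €78.

€78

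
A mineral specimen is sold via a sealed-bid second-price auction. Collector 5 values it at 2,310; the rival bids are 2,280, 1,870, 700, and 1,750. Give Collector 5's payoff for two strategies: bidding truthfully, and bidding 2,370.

The highest competing bid is 2,280.
Bidding truthfully at 2,310: Collector 5 has the top bid, wins, and pays the second-highest bid 2,280. Payoff = 2,310 − 2,280 = 30.
Bidding 2,370: Collector 5 has the top bid, wins, and pays the second-highest bid 2,280. Payoff = 2,310 − 2,280 = 30.
The bid only affects whether you win, not the price — here both bids land on the same side of the top rival bid, so the deviation is payoff-neutral.

Truthful: 30; alternative: 30.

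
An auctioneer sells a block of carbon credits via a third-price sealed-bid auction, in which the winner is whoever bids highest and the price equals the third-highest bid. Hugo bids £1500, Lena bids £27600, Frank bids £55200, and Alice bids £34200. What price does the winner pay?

Ranking the bids: Frank £55200; Alice £34200; Lena £27600; Hugo £1500.
Frank is the highest bidder, so Frank wins.
Under the third-price rule, the price is the third-highest bid: £27600.

The winner pays £27600.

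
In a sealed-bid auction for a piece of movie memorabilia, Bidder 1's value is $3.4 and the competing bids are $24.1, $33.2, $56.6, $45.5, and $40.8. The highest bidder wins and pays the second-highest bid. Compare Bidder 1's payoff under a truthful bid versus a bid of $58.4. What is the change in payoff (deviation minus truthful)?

Change in payoff: -$53.2.

The highest competing bid is $56.6.
Bidding truthfully at $3.4: the top bid is $56.6 (a rival), so Bidder 1 loses. Payoff = $0.0.
Bidding $58.4: Bidder 1 has the top bid, wins, and pays the second-highest bid $56.6. Payoff = $3.4 − $56.6 = -$53.2.
Change = -$53.2 − $0.0 = -$53.2.
Deviating from a truthful bid can only lose payoff in a second-price auction — never gain.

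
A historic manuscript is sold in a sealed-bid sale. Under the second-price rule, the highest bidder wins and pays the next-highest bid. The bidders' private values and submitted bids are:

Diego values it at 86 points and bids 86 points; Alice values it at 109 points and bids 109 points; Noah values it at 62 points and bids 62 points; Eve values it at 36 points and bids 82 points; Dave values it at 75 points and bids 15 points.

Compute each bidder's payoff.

Diego 0 points, Alice 23 points, Noah 0 points, Eve 0 points, Dave 0 points.

Bids in descending order: Alice 109 points, then Diego 86 points, then Eve 82 points, then Noah 62 points, then Dave 15 points.
Alice has the top bid and wins; the price is the second-highest bid, 86 points.
Alice's payoff = 109 points − 86 points = 23 points. All other bidders lose, so their payoff is 0.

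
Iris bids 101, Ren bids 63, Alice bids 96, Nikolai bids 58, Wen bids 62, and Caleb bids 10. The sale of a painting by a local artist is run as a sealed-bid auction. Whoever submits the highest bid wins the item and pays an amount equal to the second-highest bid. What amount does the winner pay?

Bids in descending order: Iris 101; Alice 96; Ren 63; Wen 62; Nikolai 58; Caleb 10.
Iris has the highest bid, so Iris wins.
The second-highest bid is 96, so that is what Iris pays.

The winner pays 96.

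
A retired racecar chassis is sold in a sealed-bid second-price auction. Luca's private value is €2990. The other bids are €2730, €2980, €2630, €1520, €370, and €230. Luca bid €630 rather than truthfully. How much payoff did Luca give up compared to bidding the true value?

€10

The highest competing bid is €2980.
Bidding truthfully at €2990: Luca has the top bid, wins, and pays the second-highest bid €2980. Payoff = €2990 − €2980 = €10.
Bidding €630: the top bid is €2980 (a rival), so Luca loses. Payoff = €0.
Regret = truthful payoff − actual payoff = €10 − €0 = €10.
This is the dominant-strategy logic: truthful bidding weakly beats any alternative.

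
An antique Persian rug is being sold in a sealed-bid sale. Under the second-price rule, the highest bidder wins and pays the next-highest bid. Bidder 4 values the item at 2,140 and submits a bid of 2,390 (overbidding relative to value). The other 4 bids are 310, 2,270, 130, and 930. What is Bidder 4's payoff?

-130

Highest competing bid: 2,270.
Bidder 4's bid 2,390 is the highest overall, so Bidder 4 wins and pays the second-highest bid, 2,270.
Payoff = value − price = 2,140 − 2,270 = -130.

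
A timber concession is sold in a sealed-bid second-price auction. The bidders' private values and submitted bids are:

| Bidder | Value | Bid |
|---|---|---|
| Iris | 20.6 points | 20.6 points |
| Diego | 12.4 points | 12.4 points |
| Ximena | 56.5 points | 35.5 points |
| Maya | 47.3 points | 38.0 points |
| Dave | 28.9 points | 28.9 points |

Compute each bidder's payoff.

Payoffs: Iris 0.0 points, Diego 0.0 points, Ximena 0.0 points, Maya 11.8 points, Dave 0.0 points.

Bids in descending order: Maya 38.0 points > Ximena 35.5 points > Dave 28.9 points > Iris 20.6 points > Diego 12.4 points.
Maya has the top bid and wins; the price is the second-highest bid, 35.5 points.
Maya's payoff = 47.3 points − 35.5 points = 11.8 points. All other bidders lose, so their payoff is 0.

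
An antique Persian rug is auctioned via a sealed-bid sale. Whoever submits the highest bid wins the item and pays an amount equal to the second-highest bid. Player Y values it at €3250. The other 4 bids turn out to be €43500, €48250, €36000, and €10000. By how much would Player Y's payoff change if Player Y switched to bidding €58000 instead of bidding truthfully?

Payoff change: -€45000.

The highest competing bid is €48250.
Bidding truthfully at €3250: the top bid is €48250 (a rival), so Player Y loses. Payoff = €0.
Bidding €58000: Player Y has the top bid, wins, and pays the second-highest bid €48250. Payoff = €3250 − €48250 = -€45000.
Change = -€45000 − €0 = -€45000.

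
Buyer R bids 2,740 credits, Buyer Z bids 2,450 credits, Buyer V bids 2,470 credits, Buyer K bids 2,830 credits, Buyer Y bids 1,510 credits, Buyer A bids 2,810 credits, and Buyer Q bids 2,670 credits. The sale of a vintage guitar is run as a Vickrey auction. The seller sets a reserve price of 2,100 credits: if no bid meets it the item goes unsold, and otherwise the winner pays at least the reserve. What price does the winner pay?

Ordered from highest: Buyer K 2,830 credits > Buyer A 2,810 credits > Buyer R 2,740 credits > Buyer Q 2,670 credits > Buyer V 2,470 credits > Buyer Z 2,450 credits > Buyer Y 1,510 credits.
Buyer K has the highest bid, so Buyer K wins.
The second-highest bid is 2,810 credits, which exceeds the reserve, so that sets the price.

2,810 credits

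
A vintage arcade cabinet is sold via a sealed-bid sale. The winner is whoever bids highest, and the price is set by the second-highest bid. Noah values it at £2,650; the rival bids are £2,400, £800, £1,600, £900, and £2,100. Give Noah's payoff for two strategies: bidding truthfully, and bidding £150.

(a) £250  (b) £0

The highest competing bid is £2,400.
Bidding truthfully at £2,650: Noah has the top bid, wins, and pays the second-highest bid £2,400. Payoff = £2,650 − £2,400 = £250.
Bidding £150: the top bid is £2,400 (a rival), so Noah loses. Payoff = £0.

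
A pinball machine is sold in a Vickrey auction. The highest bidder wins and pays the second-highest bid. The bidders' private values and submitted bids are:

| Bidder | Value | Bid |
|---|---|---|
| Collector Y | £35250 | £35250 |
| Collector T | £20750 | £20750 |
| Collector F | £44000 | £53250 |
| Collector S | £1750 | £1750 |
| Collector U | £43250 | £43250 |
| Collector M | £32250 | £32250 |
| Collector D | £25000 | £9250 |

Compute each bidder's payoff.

Bids in descending order: Collector F £53250; Collector U £43250; Collector Y £35250; Collector M £32250; Collector T £20750; Collector D £9250; Collector S £1750.
Collector F has the top bid and wins; the price is the second-highest bid, £43250.
Collector F's payoff = £44000 − £43250 = £750. All other bidders lose, so their payoff is 0.

Payoffs: Collector Y £0, Collector T £0, Collector F £750, Collector S £0, Collector U £0, Collector M £0, Collector D £0.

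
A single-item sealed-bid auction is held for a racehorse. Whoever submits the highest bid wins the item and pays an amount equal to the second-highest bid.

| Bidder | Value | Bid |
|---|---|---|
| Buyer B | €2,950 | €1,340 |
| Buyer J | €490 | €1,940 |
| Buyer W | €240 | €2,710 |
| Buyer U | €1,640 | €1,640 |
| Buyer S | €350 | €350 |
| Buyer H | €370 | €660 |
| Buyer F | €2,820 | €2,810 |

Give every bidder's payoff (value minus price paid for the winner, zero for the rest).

Buyer B €0, Buyer J €0, Buyer W €0, Buyer U €0, Buyer S €0, Buyer H €0, Buyer F €110.

Bids in descending order: Buyer F €2,810 > Buyer W €2,710 > Buyer J €1,940 > Buyer U €1,640 > Buyer B €1,340 > Buyer H €660 > Buyer S €350.
Buyer F has the top bid and wins; the price is the second-highest bid, €2,710.
Buyer F's payoff = €2,820 − €2,710 = €110. All other bidders lose, so their payoff is 0.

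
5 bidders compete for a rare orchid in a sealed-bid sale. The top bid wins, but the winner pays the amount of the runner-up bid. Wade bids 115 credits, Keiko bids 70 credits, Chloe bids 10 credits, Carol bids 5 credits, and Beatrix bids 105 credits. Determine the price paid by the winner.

Bids in descending order: Wade 115 credits > Beatrix 105 credits > Keiko 70 credits > Chloe 10 credits > Carol 5 credits.
Wade has the highest bid, so Wade wins.
The second-highest bid is 105 credits, so that is what Wade pays.

105 credits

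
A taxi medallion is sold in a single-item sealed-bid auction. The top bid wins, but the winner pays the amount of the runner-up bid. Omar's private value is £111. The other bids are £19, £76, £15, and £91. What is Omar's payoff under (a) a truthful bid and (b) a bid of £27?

(a) £20  (b) £0

The highest competing bid is £91.
Bidding truthfully at £111: Omar has the top bid, wins, and pays the second-highest bid £91. Payoff = £111 − £91 = £20.
Bidding £27: the top bid is £91 (a rival), so Omar loses. Payoff = £0.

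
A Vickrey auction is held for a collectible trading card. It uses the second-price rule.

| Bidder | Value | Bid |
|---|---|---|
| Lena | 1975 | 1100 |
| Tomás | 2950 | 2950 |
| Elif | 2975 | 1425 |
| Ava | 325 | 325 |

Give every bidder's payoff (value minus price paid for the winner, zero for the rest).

Bids in descending order: Tomás 2950 > Elif 1425 > Lena 1100 > Ava 325.
Tomás has the top bid and wins; the price is the second-highest bid, 1425.
Tomás's payoff = 2950 − 1425 = 1525. All other bidders lose, so their payoff is 0.

Lena 0, Tomás 1525, Elif 0, Ava 0.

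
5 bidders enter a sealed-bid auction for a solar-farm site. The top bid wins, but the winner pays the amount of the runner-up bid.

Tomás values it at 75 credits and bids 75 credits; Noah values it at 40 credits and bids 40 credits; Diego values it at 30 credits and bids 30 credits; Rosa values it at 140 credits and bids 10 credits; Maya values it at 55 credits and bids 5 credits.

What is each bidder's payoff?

Sorted high to low: Tomás 75 credits; Noah 40 credits; Diego 30 credits; Rosa 10 credits; Maya 5 credits.
Tomás has the top bid and wins; the price is the second-highest bid, 40 credits.
Tomás's payoff = 75 credits − 40 credits = 35 credits. All other bidders lose, so their payoff is 0.

Payoffs: Tomás 35 credits, Noah 0 credits, Diego 0 credits, Rosa 0 credits, Maya 0 credits.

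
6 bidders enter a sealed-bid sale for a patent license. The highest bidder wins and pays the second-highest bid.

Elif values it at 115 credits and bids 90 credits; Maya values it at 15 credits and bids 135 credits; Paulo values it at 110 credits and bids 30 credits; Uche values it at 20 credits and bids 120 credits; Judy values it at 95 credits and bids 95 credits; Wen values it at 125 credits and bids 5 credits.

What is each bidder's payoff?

Payoffs: Elif 0 credits, Maya -105 credits, Paulo 0 credits, Uche 0 credits, Judy 0 credits, Wen 0 credits.

Bids in descending order: Maya 135 credits, then Uche 120 credits, then Judy 95 credits, then Elif 90 credits, then Paulo 30 credits, then Wen 5 credits.
Maya has the top bid and wins; the price is the second-highest bid, 120 credits.
Maya's payoff = 15 credits − 120 credits = -105 credits. All other bidders lose, so their payoff is 0.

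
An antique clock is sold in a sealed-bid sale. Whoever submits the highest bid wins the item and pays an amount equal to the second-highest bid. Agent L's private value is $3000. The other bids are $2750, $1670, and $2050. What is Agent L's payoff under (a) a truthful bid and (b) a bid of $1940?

The highest competing bid is $2750.
Bidding truthfully at $3000: Agent L has the top bid, wins, and pays the second-highest bid $2750. Payoff = $3000 − $2750 = $250.
Bidding $1940: the top bid is $2750 (a rival), so Agent L loses. Payoff = $0.
This is the dominant-strategy logic: truthful bidding weakly beats any alternative.

Truthful: $250; alternative: $0.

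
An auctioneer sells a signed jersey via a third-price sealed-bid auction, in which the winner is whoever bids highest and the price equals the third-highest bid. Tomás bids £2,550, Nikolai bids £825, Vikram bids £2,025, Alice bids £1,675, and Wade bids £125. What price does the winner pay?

£1,675

Ordered from highest: Tomás £2,550, then Vikram £2,025, then Alice £1,675, then Nikolai £825, then Wade £125.
Tomás is the highest bidder, so Tomás wins.
Under the third-price rule, the price is the third-highest bid: £1,675.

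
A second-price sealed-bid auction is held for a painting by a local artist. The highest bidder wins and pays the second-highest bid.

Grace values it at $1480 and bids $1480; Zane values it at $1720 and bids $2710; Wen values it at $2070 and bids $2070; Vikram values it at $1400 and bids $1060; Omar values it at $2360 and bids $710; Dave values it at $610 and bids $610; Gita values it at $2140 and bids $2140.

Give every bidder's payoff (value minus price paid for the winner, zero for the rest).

Sorted high to low: Zane $2710 > Gita $2140 > Wen $2070 > Grace $1480 > Vikram $1060 > Omar $710 > Dave $610.
Zane has the top bid and wins; the price is the second-highest bid, $2140.
Zane's payoff = $1720 − $2140 = -$420. All other bidders lose, so their payoff is 0.

Grace $0, Zane -$420, Wen $0, Vikram $0, Omar $0, Dave $0, Gita $0.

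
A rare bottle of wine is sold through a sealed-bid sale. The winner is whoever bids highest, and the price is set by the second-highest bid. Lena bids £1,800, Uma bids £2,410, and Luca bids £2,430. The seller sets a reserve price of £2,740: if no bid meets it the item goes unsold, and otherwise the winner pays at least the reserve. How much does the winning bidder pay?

unsold

Ordered from highest: Luca £2,430; Uma £2,410; Lena £1,800.
The top bid £2,430 is below the reserve £2,740, so the item goes unsold and nothing is paid.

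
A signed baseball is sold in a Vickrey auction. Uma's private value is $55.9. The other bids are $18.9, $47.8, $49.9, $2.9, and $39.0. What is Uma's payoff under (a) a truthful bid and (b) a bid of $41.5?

The highest competing bid is $49.9.
Bidding truthfully at $55.9: Uma has the top bid, wins, and pays the second-highest bid $49.9. Payoff = $55.9 − $49.9 = $6.0.
Bidding $41.5: the top bid is $49.9 (a rival), so Uma loses. Payoff = $0.0.

Truthful: $6.0; alternative: $0.0.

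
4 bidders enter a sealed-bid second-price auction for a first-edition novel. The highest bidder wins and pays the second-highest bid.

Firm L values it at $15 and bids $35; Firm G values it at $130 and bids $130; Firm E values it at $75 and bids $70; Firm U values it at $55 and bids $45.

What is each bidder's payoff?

Sorted high to low: Firm G $130, then Firm E $70, then Firm U $45, then Firm L $35.
Firm G has the top bid and wins; the price is the second-highest bid, $70.
Firm G's payoff = $130 − $70 = $60. All other bidders lose, so their payoff is 0.

Firm L $0, Firm G $60, Firm E $0, Firm U $0.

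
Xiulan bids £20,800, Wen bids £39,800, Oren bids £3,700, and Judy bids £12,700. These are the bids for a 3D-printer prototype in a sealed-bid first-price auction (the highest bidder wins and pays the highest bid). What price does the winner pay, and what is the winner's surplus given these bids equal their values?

Ranking the bids: Wen £39,800 > Xiulan £20,800 > Judy £12,700 > Oren £3,700.
Wen is the highest bidder, so Wen wins.
Under the first-price rule, the price is the highest bid: £39,800.
Surplus = £39,800 − £39,800 = £0.

Price £39,800; surplus £0.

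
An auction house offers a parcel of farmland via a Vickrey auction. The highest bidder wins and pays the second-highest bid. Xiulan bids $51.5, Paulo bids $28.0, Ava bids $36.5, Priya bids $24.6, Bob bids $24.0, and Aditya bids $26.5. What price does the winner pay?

Price paid: $36.5.

Bids in descending order: Xiulan $51.5, then Ava $36.5, then Paulo $28.0, then Aditya $26.5, then Priya $24.6, then Bob $24.0.
Xiulan has the highest bid, so Xiulan wins.
The second-highest bid is $36.5, so that is what Xiulan pays.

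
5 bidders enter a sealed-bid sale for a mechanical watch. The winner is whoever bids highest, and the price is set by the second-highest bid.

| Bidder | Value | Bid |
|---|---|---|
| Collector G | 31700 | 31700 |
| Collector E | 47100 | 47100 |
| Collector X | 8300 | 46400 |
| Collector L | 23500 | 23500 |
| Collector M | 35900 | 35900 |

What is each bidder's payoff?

Bids in descending order: Collector E 47100, then Collector X 46400, then Collector M 35900, then Collector G 31700, then Collector L 23500.
Collector E has the top bid and wins; the price is the second-highest bid, 46400.
Collector E's payoff = 47100 − 46400 = 700. All other bidders lose, so their payoff is 0.

Payoffs: Collector G 0, Collector E 700, Collector X 0, Collector L 0, Collector M 0.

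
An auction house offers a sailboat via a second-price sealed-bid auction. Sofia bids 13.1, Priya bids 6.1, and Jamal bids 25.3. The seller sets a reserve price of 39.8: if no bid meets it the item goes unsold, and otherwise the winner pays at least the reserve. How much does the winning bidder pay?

unsold

Ordered from highest: Jamal 25.3; Sofia 13.1; Priya 6.1.
The top bid 25.3 is below the reserve 39.8, so the item goes unsold and nothing is paid.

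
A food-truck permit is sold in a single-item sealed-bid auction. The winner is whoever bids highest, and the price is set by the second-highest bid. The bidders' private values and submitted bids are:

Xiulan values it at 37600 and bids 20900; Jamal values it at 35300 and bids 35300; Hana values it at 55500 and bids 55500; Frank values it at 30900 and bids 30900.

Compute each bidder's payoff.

Bids in descending order: Hana 55500, then Jamal 35300, then Frank 30900, then Xiulan 20900.
Hana has the top bid and wins; the price is the second-highest bid, 35300.
Hana's payoff = 55500 − 35300 = 20200. All other bidders lose, so their payoff is 0.

Payoffs: Xiulan 0, Jamal 0, Hana 20200, Frank 0.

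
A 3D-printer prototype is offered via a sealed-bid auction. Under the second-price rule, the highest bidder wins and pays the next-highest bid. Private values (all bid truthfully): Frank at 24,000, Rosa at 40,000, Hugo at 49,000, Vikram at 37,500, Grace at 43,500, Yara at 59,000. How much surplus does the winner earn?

Ordered from highest: Yara 59,000 > Hugo 49,000 > Grace 43,500 > Rosa 40,000 > Vikram 37,500 > Frank 24,000.
Yara wins with the top bid and pays the second-highest, 49,000.
Surplus = 59,000 − 49,000 = 10,000.

10,000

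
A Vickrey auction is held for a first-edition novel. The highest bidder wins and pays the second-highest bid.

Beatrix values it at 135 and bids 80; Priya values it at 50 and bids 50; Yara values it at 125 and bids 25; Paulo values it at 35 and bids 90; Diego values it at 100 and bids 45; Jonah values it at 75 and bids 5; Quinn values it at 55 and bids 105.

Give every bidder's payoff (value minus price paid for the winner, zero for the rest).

Beatrix 0, Priya 0, Yara 0, Paulo 0, Diego 0, Jonah 0, Quinn -35.

Ordered from highest: Quinn 105, then Paulo 90, then Beatrix 80, then Priya 50, then Diego 45, then Yara 25, then Jonah 5.
Quinn has the top bid and wins; the price is the second-highest bid, 90.
Quinn's payoff = 55 − 90 = -35. All other bidders lose, so their payoff is 0.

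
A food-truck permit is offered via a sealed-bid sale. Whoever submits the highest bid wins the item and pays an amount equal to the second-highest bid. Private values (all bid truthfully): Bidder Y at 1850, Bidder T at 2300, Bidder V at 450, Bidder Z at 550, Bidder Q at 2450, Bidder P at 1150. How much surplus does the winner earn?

Winner's surplus: 150.

Bids in descending order: Bidder Q 2450; Bidder T 2300; Bidder Y 1850; Bidder P 1150; Bidder Z 550; Bidder V 450.
Bidder Q wins with the top bid and pays the second-highest, 2300.
Surplus = 2450 − 2300 = 150.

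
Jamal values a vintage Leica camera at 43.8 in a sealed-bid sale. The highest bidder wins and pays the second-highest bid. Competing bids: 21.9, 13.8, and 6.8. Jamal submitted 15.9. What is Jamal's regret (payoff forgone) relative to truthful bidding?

The highest competing bid is 21.9.
Bidding truthfully at 43.8: Jamal has the top bid, wins, and pays the second-highest bid 21.9. Payoff = 43.8 − 21.9 = 21.9.
Bidding 15.9: the top bid is 21.9 (a rival), so Jamal loses. Payoff = 0.0.
Regret = truthful payoff − actual payoff = 21.9 − 0.0 = 21.9.
Deviating from a truthful bid can only lose payoff in a second-price auction — never gain.

Regret: 21.9.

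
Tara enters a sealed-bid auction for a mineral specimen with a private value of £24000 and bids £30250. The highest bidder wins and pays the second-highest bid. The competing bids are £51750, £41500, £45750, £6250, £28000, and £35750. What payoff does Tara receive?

Payoff = £0.

Highest competing bid: £51750.
Tara's bid £30250 is not the highest, so Tara loses, pays nothing, and earns zero payoff.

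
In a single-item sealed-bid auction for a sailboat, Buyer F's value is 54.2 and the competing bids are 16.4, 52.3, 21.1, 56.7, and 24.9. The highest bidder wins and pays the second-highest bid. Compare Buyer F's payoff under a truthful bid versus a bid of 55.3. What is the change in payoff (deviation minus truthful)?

Change in payoff: 0.0.

The highest competing bid is 56.7.
Bidding truthfully at 54.2: the top bid is 56.7 (a rival), so Buyer F loses. Payoff = 0.0.
Bidding 55.3: the top bid is 56.7 (a rival), so Buyer F loses. Payoff = 0.0.
Change = 0.0 − 0.0 = 0.0.
The bid only affects whether you win, not the price — here both bids land on the same side of the top rival bid, so the deviation is payoff-neutral.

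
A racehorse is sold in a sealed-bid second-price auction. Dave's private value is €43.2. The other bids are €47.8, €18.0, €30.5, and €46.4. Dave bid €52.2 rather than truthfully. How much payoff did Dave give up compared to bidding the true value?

The highest competing bid is €47.8.
Bidding truthfully at €43.2: the top bid is €47.8 (a rival), so Dave loses. Payoff = €0.0.
Bidding €52.2: Dave has the top bid, wins, and pays the second-highest bid €47.8. Payoff = €43.2 − €47.8 = -€4.6.
Regret = truthful payoff − actual payoff = €0.0 − -€4.6 = €4.6.

€4.6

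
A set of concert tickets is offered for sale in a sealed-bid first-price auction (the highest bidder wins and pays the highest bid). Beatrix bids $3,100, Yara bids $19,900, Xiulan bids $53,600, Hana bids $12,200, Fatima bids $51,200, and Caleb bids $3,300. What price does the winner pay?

The winner pays $53,600.

Ordered from highest: Xiulan $53,600, then Fatima $51,200, then Yara $19,900, then Hana $12,200, then Caleb $3,300, then Beatrix $3,100.
Xiulan is the highest bidder, so Xiulan wins.
Under the first-price rule, the price is the highest bid: $53,600.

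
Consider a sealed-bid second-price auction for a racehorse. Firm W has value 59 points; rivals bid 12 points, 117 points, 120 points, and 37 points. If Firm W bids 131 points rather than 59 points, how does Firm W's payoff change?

The highest competing bid is 120 points.
Bidding truthfully at 59 points: the top bid is 120 points (a rival), so Firm W loses. Payoff = 0 points.
Bidding 131 points: Firm W has the top bid, wins, and pays the second-highest bid 120 points. Payoff = 59 points − 120 points = -61 points.
Change = -61 points − 0 points = -61 points.
Deviating from a truthful bid can only lose payoff in a second-price auction — never gain.

-61 points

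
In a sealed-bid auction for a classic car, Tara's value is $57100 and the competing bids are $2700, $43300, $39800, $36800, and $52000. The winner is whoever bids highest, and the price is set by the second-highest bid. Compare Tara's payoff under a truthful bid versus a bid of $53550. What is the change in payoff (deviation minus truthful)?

$0

The highest competing bid is $52000.
Bidding truthfully at $57100: Tara has the top bid, wins, and pays the second-highest bid $52000. Payoff = $57100 − $52000 = $5100.
Bidding $53550: Tara has the top bid, wins, and pays the second-highest bid $52000. Payoff = $57100 − $52000 = $5100.
Change = $5100 − $5100 = $0.
The bid only affects whether you win, not the price — here both bids land on the same side of the top rival bid, so the deviation is payoff-neutral.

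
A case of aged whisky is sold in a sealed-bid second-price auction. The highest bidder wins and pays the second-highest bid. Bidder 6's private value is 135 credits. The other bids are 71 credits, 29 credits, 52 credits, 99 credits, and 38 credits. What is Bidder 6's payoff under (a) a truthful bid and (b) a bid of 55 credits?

(a) 36 credits  (b) 0 credits

The highest competing bid is 99 credits.
Bidding truthfully at 135 credits: Bidder 6 has the top bid, wins, and pays the second-highest bid 99 credits. Payoff = 135 credits − 99 credits = 36 credits.
Bidding 55 credits: the top bid is 99 credits (a rival), so Bidder 6 loses. Payoff = 0 credits.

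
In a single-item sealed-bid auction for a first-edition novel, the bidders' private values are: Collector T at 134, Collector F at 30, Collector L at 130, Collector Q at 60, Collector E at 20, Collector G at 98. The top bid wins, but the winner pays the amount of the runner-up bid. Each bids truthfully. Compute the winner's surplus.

Ordered from highest: Collector T 134, then Collector L 130, then Collector G 98, then Collector Q 60, then Collector F 30, then Collector E 20.
Collector T wins with the top bid and pays the second-highest, 130.
Surplus = 134 − 130 = 4.

Surplus = 4.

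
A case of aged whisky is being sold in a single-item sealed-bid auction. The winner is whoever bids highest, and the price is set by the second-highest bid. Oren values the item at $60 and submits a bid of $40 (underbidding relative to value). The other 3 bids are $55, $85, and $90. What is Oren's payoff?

$0

Highest competing bid: $90.
Oren's bid $40 is not the highest, so Oren loses, pays nothing, and earns zero payoff.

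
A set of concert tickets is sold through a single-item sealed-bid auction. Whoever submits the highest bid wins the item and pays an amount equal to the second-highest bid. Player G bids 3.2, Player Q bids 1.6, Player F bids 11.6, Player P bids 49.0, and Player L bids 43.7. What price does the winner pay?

Ranking the bids: Player P 49.0; Player L 43.7; Player F 11.6; Player G 3.2; Player Q 1.6.
Player P has the highest bid, so Player P wins.
The second-highest bid is 43.7, so that is what Player P pays.

The winner pays 43.7.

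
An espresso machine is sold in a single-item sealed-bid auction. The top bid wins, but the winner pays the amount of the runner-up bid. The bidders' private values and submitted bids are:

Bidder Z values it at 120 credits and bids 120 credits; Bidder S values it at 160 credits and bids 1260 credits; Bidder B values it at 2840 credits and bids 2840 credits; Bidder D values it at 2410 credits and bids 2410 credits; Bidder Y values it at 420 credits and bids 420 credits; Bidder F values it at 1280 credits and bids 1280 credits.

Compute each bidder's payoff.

Ranking the bids: Bidder B 2840 credits, then Bidder D 2410 credits, then Bidder F 1280 credits, then Bidder S 1260 credits, then Bidder Y 420 credits, then Bidder Z 120 credits.
Bidder B has the top bid and wins; the price is the second-highest bid, 2410 credits.
Bidder B's payoff = 2840 credits − 2410 credits = 430 credits. All other bidders lose, so their payoff is 0.

Payoffs: Bidder Z 0 credits, Bidder S 0 credits, Bidder B 430 credits, Bidder D 0 credits, Bidder Y 0 credits, Bidder F 0 credits.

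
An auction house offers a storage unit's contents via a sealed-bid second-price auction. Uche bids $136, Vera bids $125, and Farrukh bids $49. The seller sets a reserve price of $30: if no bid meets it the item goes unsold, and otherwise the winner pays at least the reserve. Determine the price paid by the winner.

Sorted high to low: Uche $136 > Vera $125 > Farrukh $49.
Uche has the highest bid, so Uche wins.
The second-highest bid is $125, which exceeds the reserve, so that sets the price.

$125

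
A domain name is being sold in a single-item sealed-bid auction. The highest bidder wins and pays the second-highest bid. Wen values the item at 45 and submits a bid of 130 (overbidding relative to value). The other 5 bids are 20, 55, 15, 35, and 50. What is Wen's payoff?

Highest competing bid: 55.
Wen's bid 130 is the highest overall, so Wen wins and pays the second-highest bid, 55.
Payoff = value − price = 45 − 55 = -10.
Overbidding won the item at a price above value — truthful bidding would have avoided this loss.

-10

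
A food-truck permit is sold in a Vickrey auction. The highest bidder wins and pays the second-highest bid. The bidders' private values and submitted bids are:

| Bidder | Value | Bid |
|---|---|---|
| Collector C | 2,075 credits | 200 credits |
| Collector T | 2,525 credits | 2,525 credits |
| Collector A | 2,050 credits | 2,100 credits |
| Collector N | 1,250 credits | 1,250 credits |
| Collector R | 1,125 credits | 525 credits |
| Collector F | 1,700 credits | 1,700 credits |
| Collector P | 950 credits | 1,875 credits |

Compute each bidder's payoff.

Ordered from highest: Collector T 2,525 credits; Collector A 2,100 credits; Collector P 1,875 credits; Collector F 1,700 credits; Collector N 1,250 credits; Collector R 525 credits; Collector C 200 credits.
Collector T has the top bid and wins; the price is the second-highest bid, 2,100 credits.
Collector T's payoff = 2,525 credits − 2,100 credits = 425 credits. All other bidders lose, so their payoff is 0.

Payoffs: Collector C 0 credits, Collector T 425 credits, Collector A 0 credits, Collector N 0 credits, Collector R 0 credits, Collector F 0 credits, Collector P 0 credits.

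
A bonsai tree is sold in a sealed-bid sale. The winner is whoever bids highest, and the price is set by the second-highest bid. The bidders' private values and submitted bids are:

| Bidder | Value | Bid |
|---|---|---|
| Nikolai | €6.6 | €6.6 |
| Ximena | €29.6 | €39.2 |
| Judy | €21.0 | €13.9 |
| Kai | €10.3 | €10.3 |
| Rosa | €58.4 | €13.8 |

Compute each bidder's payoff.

Bids in descending order: Ximena €39.2 > Judy €13.9 > Rosa €13.8 > Kai €10.3 > Nikolai €6.6.
Ximena has the top bid and wins; the price is the second-highest bid, €13.9.
Ximena's payoff = €29.6 − €13.9 = €15.7. All other bidders lose, so their payoff is 0.

Payoffs: Nikolai €0.0, Ximena €15.7, Judy €0.0, Kai €0.0, Rosa €0.0.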